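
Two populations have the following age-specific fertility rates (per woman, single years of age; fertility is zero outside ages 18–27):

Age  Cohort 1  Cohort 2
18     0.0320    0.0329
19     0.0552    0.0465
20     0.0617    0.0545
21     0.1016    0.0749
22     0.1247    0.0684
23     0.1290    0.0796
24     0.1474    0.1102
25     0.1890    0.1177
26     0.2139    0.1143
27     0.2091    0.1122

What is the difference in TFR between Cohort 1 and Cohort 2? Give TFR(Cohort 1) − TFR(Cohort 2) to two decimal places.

0.45

Cohort 1:
  Sum of ASFRs = 0.0320 + 0.0552 + 0.0617 + 0.1016 + 0.1247 + 0.1290 + 0.1474 + 0.1890 + 0.2139 + 0.2091 = 1.2636
  TFR = 1.2636
Cohort 2:
  Sum of ASFRs = 0.0329 + 0.0465 + 0.0545 + 0.0749 + 0.0684 + 0.0796 + 0.1102 + 0.1177 + 0.1143 + 0.1122 = 0.8112
  TFR = 0.8112
Difference = 1.2636 − 0.8112 = 0.4524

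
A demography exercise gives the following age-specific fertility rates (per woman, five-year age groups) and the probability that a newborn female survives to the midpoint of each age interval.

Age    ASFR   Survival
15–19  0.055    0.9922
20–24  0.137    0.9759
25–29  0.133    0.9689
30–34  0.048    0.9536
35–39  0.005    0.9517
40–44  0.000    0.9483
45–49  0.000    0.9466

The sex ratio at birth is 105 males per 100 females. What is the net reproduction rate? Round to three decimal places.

0.897

Proportion female at birth = 100 / (100 + 105) = 0.48780.
Weighting each age-specific rate by interval width and survival:
  15–19: 5 × 0.055 × 0.9922 = 0.27286
  20–24: 5 × 0.137 × 0.9759 = 0.66849
  25–29: 5 × 0.133 × 0.9689 = 0.64432
  30–34: 5 × 0.048 × 0.9536 = 0.22886
  35–39: 5 × 0.005 × 0.9517 = 0.02379
  40–44: 5 × 0.000 × 0.9483 = 0.00000
  45–49: 5 × 0.000 × 0.9466 = 0.00000
Sum = 1.83832
NRR = 0.48780 × 1.83832 = 0.89673
With NRR below 1 the population is below replacement fertility.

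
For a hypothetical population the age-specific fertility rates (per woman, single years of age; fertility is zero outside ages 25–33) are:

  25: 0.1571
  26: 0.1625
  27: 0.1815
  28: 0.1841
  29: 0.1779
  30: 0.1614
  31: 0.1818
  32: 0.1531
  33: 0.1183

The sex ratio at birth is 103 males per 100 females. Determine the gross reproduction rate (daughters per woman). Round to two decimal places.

0.73

Proportion female at birth = 100 / (100 + 103) = 0.49261.
Sum of ASFRs = 0.1571 + 0.1625 + 0.1815 + 0.1841 + 0.1779 + 0.1614 + 0.1818 + 0.1531 + 0.1183 = 1.4777
TFR = 1.4777
GRR = 0.49261 × 1.4777 = 0.72793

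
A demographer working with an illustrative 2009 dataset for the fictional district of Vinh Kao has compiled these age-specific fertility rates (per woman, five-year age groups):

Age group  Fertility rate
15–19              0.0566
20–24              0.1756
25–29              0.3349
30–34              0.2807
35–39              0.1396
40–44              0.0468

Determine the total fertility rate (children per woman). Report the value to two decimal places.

Sum of ASFRs = 0.0566 + 0.1756 + 0.3349 + 0.2807 + 0.1396 + 0.0468 = 1.0342
TFR = 5 × 1.0342 = 5.171

5.17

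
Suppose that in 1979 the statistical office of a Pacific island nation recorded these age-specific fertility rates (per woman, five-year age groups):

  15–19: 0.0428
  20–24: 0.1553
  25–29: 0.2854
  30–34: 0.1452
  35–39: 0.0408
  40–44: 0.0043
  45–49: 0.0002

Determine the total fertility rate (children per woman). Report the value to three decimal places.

3.370

Sum of ASFRs = 0.0428 + 0.1553 + 0.2854 + 0.1452 + 0.0408 + 0.0043 + 0.0002 = 0.6740
TFR = 5 × 0.6740 = 3.37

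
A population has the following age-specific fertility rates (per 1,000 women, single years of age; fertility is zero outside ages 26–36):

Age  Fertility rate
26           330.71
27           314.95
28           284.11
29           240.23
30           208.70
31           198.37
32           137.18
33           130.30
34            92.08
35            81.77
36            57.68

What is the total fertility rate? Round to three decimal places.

Sum of ASFRs = 330.71 + 314.95 + 284.11 + 240.23 + 208.70 + 198.37 + 137.18 + 130.30 + 92.08 + 81.77 + 57.68 = 2076.08
TFR = 2076.08 / 1000 = 2.07608

2.076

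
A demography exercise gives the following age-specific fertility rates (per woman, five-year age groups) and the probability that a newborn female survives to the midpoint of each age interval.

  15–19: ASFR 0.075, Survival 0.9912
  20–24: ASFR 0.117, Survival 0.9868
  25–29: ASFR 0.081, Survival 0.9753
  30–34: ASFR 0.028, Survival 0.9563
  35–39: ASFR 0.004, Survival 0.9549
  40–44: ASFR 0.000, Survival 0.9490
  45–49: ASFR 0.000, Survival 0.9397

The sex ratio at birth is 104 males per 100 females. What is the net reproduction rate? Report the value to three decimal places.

Proportion female at birth = 100 / (100 + 104) = 0.49020.
Survival-weighted fertility by age (5·fₓ·Sₓ):
  15–19: 5 × 0.075 × 0.9912 = 0.37170
  20–24: 5 × 0.117 × 0.9868 = 0.57728
  25–29: 5 × 0.081 × 0.9753 = 0.39500
  30–34: 5 × 0.028 × 0.9563 = 0.13388
  35–39: 5 × 0.004 × 0.9549 = 0.01910
  40–44: 5 × 0.000 × 0.9490 = 0.00000
  45–49: 5 × 0.000 × 0.9397 = 0.00000
Sum = 1.49696
NRR = 0.49020 × 1.49696 = 0.73381

0.734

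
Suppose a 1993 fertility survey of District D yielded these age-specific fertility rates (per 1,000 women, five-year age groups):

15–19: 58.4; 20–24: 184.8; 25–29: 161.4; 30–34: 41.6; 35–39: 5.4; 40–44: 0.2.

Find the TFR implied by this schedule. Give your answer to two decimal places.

2.26

Sum of ASFRs = 58.4 + 184.8 + 161.4 + 41.6 + 5.4 + 0.2 = 451.8
TFR = 5 × 451.8 / 1000 = 2.259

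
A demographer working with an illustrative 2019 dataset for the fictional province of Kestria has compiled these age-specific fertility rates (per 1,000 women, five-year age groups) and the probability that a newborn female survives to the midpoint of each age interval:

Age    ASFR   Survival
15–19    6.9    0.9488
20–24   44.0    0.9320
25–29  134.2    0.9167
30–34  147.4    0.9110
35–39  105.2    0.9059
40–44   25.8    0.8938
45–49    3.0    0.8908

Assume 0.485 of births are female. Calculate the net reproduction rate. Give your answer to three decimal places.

Proportion female at birth = 0.485.
Per-age-group product (5 × ASFR × survival probability):
  15–19: 5 × 6.9/1000 × 0.9488 = 0.03273
  20–24: 5 × 44.0/1000 × 0.9320 = 0.20504
  25–29: 5 × 134.2/1000 × 0.9167 = 0.61511
  30–34: 5 × 147.4/1000 × 0.9110 = 0.67141
  35–39: 5 × 105.2/1000 × 0.9059 = 0.47650
  40–44: 5 × 25.8/1000 × 0.8938 = 0.11530
  45–49: 5 × 3.0/1000 × 0.8908 = 0.01336
Sum = 2.12945
NRR = 0.485 × 2.12945 = 1.03278
NRR > 1, so each generation more than replaces itself.

1.033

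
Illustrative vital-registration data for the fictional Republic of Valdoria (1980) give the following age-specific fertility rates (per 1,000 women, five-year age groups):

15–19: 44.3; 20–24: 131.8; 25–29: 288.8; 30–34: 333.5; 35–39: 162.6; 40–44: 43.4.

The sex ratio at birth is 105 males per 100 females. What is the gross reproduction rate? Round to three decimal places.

2.450

Proportion female at birth = 100 / (100 + 105) = 0.48780.
Sum of ASFRs = 44.3 + 131.8 + 288.8 + 333.5 + 162.6 + 43.4 = 1004.4
TFR = 5 × 1004.4 / 1000 = 5.022
GRR = 0.48780 × 5.022 = 2.44973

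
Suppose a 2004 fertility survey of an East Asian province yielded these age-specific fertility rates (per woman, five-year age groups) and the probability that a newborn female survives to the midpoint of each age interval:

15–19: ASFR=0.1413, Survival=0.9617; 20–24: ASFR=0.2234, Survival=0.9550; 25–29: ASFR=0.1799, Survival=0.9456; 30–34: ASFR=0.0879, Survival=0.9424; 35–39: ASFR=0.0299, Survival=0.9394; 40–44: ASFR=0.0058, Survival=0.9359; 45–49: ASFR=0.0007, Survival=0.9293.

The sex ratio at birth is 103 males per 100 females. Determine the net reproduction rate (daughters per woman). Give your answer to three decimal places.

1.567

Proportion female at birth = 100 / (100 + 103) = 0.49261.
Each age group contributes 5 × ASFR × survival:
  15–19: 5 × 0.1413 × 0.9617 = 0.67944
  20–24: 5 × 0.2234 × 0.9550 = 1.06674
  25–29: 5 × 0.1799 × 0.9456 = 0.85057
  30–34: 5 × 0.0879 × 0.9424 = 0.41418
  35–39: 5 × 0.0299 × 0.9394 = 0.14044
  40–44: 5 × 0.0058 × 0.9359 = 0.02714
  45–49: 5 × 0.0007 × 0.9293 = 0.00325
Sum = 3.18176
NRR = 0.49261 × 3.18176 = 1.56737
NRR > 1, so each generation more than replaces itself.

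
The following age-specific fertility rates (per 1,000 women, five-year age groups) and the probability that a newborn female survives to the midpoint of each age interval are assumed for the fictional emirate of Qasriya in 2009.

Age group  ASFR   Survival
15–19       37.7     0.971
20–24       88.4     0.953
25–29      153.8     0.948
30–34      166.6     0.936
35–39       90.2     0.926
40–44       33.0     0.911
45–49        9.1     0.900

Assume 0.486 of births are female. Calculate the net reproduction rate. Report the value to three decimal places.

Proportion female at birth = 0.486.
Each age group contributes 5 × ASFR × survival:
  15–19: 5 × 37.7/1000 × 0.971 = 0.18303
  20–24: 5 × 88.4/1000 × 0.953 = 0.42123
  25–29: 5 × 153.8/1000 × 0.948 = 0.72901
  30–34: 5 × 166.6/1000 × 0.936 = 0.77969
  35–39: 5 × 90.2/1000 × 0.926 = 0.41763
  40–44: 5 × 33.0/1000 × 0.911 = 0.15032
  45–49: 5 × 9.1/1000 × 0.900 = 0.04095
Sum = 2.72186
NRR = 0.486 × 2.72186 = 1.32282

1.323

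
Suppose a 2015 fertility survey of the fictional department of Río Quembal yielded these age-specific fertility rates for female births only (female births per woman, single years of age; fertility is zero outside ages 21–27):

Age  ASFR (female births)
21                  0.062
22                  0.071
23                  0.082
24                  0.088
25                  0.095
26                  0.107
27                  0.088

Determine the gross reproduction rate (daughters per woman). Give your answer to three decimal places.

0.593

Sum of female ASFRs = 0.062 + 0.071 + 0.082 + 0.088 + 0.095 + 0.107 + 0.088 = 0.593
GRR = 0.593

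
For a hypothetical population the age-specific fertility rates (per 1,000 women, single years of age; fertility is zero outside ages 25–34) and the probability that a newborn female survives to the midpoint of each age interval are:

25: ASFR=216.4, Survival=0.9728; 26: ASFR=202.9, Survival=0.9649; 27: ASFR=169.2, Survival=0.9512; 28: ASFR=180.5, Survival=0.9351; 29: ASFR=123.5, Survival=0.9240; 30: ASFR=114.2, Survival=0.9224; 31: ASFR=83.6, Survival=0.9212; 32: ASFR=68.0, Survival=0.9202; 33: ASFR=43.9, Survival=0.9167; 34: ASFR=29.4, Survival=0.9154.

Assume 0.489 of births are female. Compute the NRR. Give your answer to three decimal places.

Proportion female at birth = 0.489.
Survival-weighted fertility by age (1·fₓ·Sₓ):
  25: 1 × 216.4/1000 × 0.9728 = 0.21051
  26: 1 × 202.9/1000 × 0.9649 = 0.19578
  27: 1 × 169.2/1000 × 0.9512 = 0.16094
  28: 1 × 180.5/1000 × 0.9351 = 0.16879
  29: 1 × 123.5/1000 × 0.9240 = 0.11411
  30: 1 × 114.2/1000 × 0.9224 = 0.10534
  31: 1 × 83.6/1000 × 0.9212 = 0.07701
  32: 1 × 68.0/1000 × 0.9202 = 0.06257
  33: 1 × 43.9/1000 × 0.9167 = 0.04024
  34: 1 × 29.4/1000 × 0.9154 = 0.02691
Sum = 1.16220
NRR = 0.489 × 1.16220 = 0.56832
NRR < 1, so the cohort does not fully replace itself.

0.568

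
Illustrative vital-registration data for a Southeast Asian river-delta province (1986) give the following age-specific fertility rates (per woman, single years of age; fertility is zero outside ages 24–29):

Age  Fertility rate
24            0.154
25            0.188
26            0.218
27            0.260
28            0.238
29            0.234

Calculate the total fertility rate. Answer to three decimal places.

Sum of ASFRs = 0.154 + 0.188 + 0.218 + 0.260 + 0.238 + 0.234 = 1.292
TFR = 1.292

1.292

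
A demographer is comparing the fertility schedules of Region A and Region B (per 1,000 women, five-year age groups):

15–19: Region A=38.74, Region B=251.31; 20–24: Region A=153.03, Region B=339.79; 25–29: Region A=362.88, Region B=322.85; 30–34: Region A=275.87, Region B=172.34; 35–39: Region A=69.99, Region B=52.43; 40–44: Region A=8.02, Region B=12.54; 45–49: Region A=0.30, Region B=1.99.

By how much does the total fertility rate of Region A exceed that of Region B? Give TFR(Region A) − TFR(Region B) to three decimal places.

-1.222

Region A:
  Sum of ASFRs = 38.74 + 153.03 + 362.88 + 275.87 + 69.99 + 8.02 + 0.30 = 908.83
  TFR = 5 × 908.83 / 1000 = 4.54415
Region B:
  Sum of ASFRs = 251.31 + 339.79 + 322.85 + 172.34 + 52.43 + 12.54 + 1.99 = 1153.25
  TFR = 5 × 1153.25 / 1000 = 5.76625
Difference = 4.54415 − 5.76625 = -1.2221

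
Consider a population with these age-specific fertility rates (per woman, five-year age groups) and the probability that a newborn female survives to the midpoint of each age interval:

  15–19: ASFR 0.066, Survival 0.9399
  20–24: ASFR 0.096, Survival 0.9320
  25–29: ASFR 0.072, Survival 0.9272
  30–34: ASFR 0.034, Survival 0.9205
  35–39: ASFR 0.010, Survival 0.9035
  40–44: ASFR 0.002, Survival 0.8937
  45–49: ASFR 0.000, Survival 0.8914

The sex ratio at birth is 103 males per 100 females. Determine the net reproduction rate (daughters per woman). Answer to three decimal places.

Proportion female at birth = 100 / (100 + 103) = 0.49261.
Weighting each age-specific rate by interval width and survival:
  15–19: 5 × 0.066 × 0.9399 = 0.31017
  20–24: 5 × 0.096 × 0.9320 = 0.44736
  25–29: 5 × 0.072 × 0.9272 = 0.33379
  30–34: 5 × 0.034 × 0.9205 = 0.15649
  35–39: 5 × 0.010 × 0.9035 = 0.04518
  40–44: 5 × 0.002 × 0.8937 = 0.00894
  45–49: 5 × 0.000 × 0.8914 = 0.00000
Sum = 1.30193
NRR = 0.49261 × 1.30193 = 0.64134
With NRR below 1 the population is below replacement fertility.

0.641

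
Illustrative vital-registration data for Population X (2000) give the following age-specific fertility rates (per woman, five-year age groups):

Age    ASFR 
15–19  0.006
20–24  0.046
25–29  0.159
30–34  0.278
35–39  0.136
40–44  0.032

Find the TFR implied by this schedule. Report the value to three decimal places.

Sum of ASFRs = 0.006 + 0.046 + 0.159 + 0.278 + 0.136 + 0.032 = 0.657
TFR = 5 × 0.657 = 3.285

3.285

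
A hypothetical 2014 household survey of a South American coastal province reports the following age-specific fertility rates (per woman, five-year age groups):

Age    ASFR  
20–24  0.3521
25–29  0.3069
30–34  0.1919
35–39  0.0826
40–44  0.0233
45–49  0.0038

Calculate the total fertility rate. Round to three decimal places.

4.803

Sum of ASFRs = 0.3521 + 0.3069 + 0.1919 + 0.0826 + 0.0233 + 0.0038 = 0.9606
TFR = 5 × 0.9606 = 4.803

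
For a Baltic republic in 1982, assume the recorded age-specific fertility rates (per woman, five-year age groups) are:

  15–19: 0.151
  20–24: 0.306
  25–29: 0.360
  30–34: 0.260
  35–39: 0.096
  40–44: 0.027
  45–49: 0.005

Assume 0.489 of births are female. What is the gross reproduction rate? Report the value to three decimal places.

2.946

Proportion female at birth = 0.489.
Sum of ASFRs = 0.151 + 0.306 + 0.360 + 0.260 + 0.096 + 0.027 + 0.005 = 1.205
TFR = 5 × 1.205 = 6.025
GRR = 0.489 × 6.025 = 2.94623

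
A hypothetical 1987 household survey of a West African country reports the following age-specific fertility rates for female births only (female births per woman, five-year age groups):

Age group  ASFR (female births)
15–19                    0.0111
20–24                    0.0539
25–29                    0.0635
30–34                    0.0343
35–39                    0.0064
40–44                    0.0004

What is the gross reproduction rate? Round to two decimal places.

Sum of female ASFRs = 0.0111 + 0.0539 + 0.0635 + 0.0343 + 0.0064 + 0.0004 = 0.1696
GRR = 5 × 0.1696 = 0.848

0.85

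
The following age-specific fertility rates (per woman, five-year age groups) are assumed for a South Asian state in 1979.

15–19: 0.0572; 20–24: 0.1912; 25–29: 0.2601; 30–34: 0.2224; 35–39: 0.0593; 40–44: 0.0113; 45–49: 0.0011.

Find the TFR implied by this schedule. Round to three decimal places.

4.013

Sum of ASFRs = 0.0572 + 0.1912 + 0.2601 + 0.2224 + 0.0593 + 0.0113 + 0.0011 = 0.8026
TFR = 5 × 0.8026 = 4.013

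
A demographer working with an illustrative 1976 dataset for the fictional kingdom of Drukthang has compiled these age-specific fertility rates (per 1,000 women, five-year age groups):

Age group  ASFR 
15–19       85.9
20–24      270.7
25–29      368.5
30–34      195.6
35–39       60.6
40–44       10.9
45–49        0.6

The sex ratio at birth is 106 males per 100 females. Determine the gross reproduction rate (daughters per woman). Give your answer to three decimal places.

2.410

Proportion female at birth = 100 / (100 + 106) = 0.48544.
Sum of ASFRs = 85.9 + 270.7 + 368.5 + 195.6 + 60.6 + 10.9 + 0.6 = 992.8
TFR = 5 × 992.8 / 1000 = 4.964
GRR = 0.48544 × 4.964 = 2.40972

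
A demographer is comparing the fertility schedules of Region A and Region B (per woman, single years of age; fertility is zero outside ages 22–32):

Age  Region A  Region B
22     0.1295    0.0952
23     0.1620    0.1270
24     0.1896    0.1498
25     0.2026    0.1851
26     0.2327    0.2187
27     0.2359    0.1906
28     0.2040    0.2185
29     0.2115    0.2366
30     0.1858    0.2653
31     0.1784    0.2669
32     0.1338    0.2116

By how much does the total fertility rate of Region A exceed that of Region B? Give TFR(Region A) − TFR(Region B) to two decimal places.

-0.10

Region A:
  Sum of ASFRs = 0.1295 + 0.1620 + 0.1896 + 0.2026 + 0.2327 + 0.2359 + 0.2040 + 0.2115 + 0.1858 + 0.1784 + 0.1338 = 2.0658
  TFR = 2.0658
Region B:
  Sum of ASFRs = 0.0952 + 0.1270 + 0.1498 + 0.1851 + 0.2187 + 0.1906 + 0.2185 + 0.2366 + 0.2653 + 0.2669 + 0.2116 = 2.1653
  TFR = 2.1653
Difference = 2.0658 − 2.1653 = -0.0995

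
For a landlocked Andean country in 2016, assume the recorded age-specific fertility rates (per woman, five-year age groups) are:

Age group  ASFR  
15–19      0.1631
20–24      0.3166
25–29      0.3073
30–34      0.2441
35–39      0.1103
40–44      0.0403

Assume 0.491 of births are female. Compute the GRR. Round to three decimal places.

Proportion female at birth = 0.491.
Sum of ASFRs = 0.1631 + 0.3166 + 0.3073 + 0.2441 + 0.1103 + 0.0403 = 1.1817
TFR = 5 × 1.1817 = 5.9085
GRR = 0.491 × 5.9085 = 2.90107

2.901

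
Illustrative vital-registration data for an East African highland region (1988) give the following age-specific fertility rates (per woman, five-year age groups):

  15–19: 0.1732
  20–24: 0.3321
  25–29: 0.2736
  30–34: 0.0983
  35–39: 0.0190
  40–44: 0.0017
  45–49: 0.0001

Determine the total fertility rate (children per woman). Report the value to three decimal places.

4.490

Sum of ASFRs = 0.1732 + 0.3321 + 0.2736 + 0.0983 + 0.0190 + 0.0017 + 0.0001 = 0.8980
TFR = 5 × 0.8980 = 4.49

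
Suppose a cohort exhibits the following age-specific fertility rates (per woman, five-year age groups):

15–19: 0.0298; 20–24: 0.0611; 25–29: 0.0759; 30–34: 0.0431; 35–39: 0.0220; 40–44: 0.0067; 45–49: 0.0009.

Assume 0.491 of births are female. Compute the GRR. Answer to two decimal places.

0.59

Proportion female at birth = 0.491.
Sum of ASFRs = 0.0298 + 0.0611 + 0.0759 + 0.0431 + 0.0220 + 0.0067 + 0.0009 = 0.2395
TFR = 5 × 0.2395 = 1.1975
GRR = 0.491 × 1.1975 = 0.58797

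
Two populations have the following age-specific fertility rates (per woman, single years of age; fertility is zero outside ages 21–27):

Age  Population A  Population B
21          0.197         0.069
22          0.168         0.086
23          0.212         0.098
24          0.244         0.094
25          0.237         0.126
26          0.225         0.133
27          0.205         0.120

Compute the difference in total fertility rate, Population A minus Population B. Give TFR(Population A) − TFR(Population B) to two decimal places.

0.76

Population A:
  Sum of ASFRs = 0.197 + 0.168 + 0.212 + 0.244 + 0.237 + 0.225 + 0.205 = 1.488
  TFR = 1.488
Population B:
  Sum of ASFRs = 0.069 + 0.086 + 0.098 + 0.094 + 0.126 + 0.133 + 0.120 = 0.726
  TFR = 0.726
Difference = 1.488 − 0.726 = 0.762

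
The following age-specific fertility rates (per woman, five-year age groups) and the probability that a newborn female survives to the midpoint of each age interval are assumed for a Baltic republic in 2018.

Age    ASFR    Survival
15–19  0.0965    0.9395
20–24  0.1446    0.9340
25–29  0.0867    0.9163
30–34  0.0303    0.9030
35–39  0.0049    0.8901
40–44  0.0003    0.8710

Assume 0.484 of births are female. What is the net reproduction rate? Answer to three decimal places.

Proportion female at birth = 0.484.
Weighting each age-specific rate by interval width and survival:
  15–19: 5 × 0.0965 × 0.9395 = 0.45331
  20–24: 5 × 0.1446 × 0.9340 = 0.67528
  25–29: 5 × 0.0867 × 0.9163 = 0.39722
  30–34: 5 × 0.0303 × 0.9030 = 0.13680
  35–39: 5 × 0.0049 × 0.8901 = 0.02181
  40–44: 5 × 0.0003 × 0.8710 = 0.00131
Sum = 1.68573
NRR = 0.484 × 1.68573 = 0.81589
With NRR below 1 the population is below replacement fertility.

0.816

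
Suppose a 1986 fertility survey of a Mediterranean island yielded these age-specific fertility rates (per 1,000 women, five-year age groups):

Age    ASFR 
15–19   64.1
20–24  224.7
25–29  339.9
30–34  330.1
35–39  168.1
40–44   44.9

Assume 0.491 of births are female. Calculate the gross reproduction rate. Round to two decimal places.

Proportion female at birth = 0.491.
Sum of ASFRs = 64.1 + 224.7 + 339.9 + 330.1 + 168.1 + 44.9 = 1171.8
TFR = 5 × 1171.8 / 1000 = 5.859
GRR = 0.491 × 5.859 = 2.87677

2.88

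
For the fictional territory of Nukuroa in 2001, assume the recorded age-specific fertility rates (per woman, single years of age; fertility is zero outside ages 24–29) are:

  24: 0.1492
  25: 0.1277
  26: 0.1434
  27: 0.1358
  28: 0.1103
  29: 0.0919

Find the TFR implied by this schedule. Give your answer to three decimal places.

0.758

Sum of ASFRs = 0.1492 + 0.1277 + 0.1434 + 0.1358 + 0.1103 + 0.0919 = 0.7583
TFR = 0.7583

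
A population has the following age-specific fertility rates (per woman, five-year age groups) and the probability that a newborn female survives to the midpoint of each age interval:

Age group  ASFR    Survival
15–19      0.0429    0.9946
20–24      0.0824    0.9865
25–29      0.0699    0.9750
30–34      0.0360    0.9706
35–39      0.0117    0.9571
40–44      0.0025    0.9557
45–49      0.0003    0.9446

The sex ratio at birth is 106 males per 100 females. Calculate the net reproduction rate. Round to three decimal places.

Proportion female at birth = 100 / (100 + 106) = 0.48544.
Survival-weighted fertility by age (5·fₓ·Sₓ):
  15–19: 5 × 0.0429 × 0.9946 = 0.21334
  20–24: 5 × 0.0824 × 0.9865 = 0.40644
  25–29: 5 × 0.0699 × 0.9750 = 0.34076
  30–34: 5 × 0.0360 × 0.9706 = 0.17471
  35–39: 5 × 0.0117 × 0.9571 = 0.05599
  40–44: 5 × 0.0025 × 0.9557 = 0.01195
  45–49: 5 × 0.0003 × 0.9446 = 0.00142
Sum = 1.20461
NRR = 0.48544 × 1.20461 = 0.58477
With NRR below 1 the population is below replacement fertility.

0.585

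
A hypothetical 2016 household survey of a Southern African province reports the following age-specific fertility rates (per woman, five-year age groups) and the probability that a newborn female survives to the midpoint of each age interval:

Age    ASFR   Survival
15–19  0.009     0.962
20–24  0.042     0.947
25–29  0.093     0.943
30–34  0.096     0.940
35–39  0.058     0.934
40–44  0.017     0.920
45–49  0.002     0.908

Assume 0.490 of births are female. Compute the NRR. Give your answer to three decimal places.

0.730

Proportion female at birth = 0.490.
Per-age-group product (5 × ASFR × survival probability):
  15–19: 5 × 0.009 × 0.962 = 0.04329
  20–24: 5 × 0.042 × 0.947 = 0.19887
  25–29: 5 × 0.093 × 0.943 = 0.43850
  30–34: 5 × 0.096 × 0.940 = 0.45120
  35–39: 5 × 0.058 × 0.934 = 0.27086
  40–44: 5 × 0.017 × 0.920 = 0.07820
  45–49: 5 × 0.002 × 0.908 = 0.00908
Sum = 1.49000
NRR = 0.490 × 1.49000 = 0.73010
With NRR below 1 the population is below replacement fertility.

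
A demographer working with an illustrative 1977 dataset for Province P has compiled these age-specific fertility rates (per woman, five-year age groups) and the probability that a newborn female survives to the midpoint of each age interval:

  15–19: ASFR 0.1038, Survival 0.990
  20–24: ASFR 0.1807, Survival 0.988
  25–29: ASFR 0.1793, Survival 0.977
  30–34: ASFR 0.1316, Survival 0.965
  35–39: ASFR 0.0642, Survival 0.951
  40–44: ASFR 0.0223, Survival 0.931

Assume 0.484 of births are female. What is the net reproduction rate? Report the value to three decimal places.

1.610

Proportion female at birth = 0.484.
Each age group contributes 5 × ASFR × survival:
  15–19: 5 × 0.1038 × 0.990 = 0.51381
  20–24: 5 × 0.1807 × 0.988 = 0.89266
  25–29: 5 × 0.1793 × 0.977 = 0.87588
  30–34: 5 × 0.1316 × 0.965 = 0.63497
  35–39: 5 × 0.0642 × 0.951 = 0.30527
  40–44: 5 × 0.0223 × 0.931 = 0.10381
Sum = 3.32640
NRR = 0.484 × 3.32640 = 1.60998
NRR > 1, so each generation more than replaces itself.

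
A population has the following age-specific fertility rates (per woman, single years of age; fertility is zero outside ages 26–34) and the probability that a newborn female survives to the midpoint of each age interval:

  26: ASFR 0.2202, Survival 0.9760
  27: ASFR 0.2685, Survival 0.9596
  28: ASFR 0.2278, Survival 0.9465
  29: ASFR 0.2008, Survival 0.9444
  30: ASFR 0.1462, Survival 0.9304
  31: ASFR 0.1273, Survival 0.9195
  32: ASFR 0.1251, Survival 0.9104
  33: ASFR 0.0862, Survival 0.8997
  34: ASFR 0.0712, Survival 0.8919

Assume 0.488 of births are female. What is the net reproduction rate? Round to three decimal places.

Proportion female at birth = 0.488.
Per-age-group product (1 × ASFR × survival probability):
  26: 1 × 0.2202 × 0.9760 = 0.21492
  27: 1 × 0.2685 × 0.9596 = 0.25765
  28: 1 × 0.2278 × 0.9465 = 0.21561
  29: 1 × 0.2008 × 0.9444 = 0.18964
  30: 1 × 0.1462 × 0.9304 = 0.13602
  31: 1 × 0.1273 × 0.9195 = 0.11705
  32: 1 × 0.1251 × 0.9104 = 0.11389
  33: 1 × 0.0862 × 0.8997 = 0.07755
  34: 1 × 0.0712 × 0.8919 = 0.06350
Sum = 1.38583
NRR = 0.488 × 1.38583 = 0.67629

0.676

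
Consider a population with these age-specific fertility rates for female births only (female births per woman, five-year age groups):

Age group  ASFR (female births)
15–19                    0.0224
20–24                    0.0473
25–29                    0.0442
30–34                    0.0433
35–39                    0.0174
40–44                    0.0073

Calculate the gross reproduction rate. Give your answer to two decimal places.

0.91

Sum of female ASFRs = 0.0224 + 0.0473 + 0.0442 + 0.0433 + 0.0174 + 0.0073 = 0.1819
GRR = 5 × 0.1819 = 0.9095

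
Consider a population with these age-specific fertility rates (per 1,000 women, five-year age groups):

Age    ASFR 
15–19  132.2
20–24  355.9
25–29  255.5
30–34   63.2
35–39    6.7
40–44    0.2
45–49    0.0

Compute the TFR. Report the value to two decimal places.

Sum of ASFRs = 132.2 + 355.9 + 255.5 + 63.2 + 6.7 + 0.2 + 0.0 = 813.7
TFR = 5 × 813.7 / 1000 = 4.0685

4.07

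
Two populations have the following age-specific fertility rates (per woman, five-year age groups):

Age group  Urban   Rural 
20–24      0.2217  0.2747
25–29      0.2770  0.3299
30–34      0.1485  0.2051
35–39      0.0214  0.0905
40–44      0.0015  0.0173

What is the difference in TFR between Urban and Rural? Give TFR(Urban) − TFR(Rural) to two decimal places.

-1.24

Urban:
  Sum of ASFRs = 0.2217 + 0.2770 + 0.1485 + 0.0214 + 0.0015 = 0.6701
  TFR = 5 × 0.6701 = 3.3505
Rural:
  Sum of ASFRs = 0.2747 + 0.3299 + 0.2051 + 0.0905 + 0.0173 = 0.9175
  TFR = 5 × 0.9175 = 4.5875
Difference = 3.3505 − 4.5875 = -1.237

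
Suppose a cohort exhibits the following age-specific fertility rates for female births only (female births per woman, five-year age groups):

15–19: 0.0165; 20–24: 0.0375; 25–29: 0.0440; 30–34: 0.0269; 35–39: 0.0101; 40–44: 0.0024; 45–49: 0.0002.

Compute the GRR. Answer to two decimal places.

0.69

Sum of female ASFRs = 0.0165 + 0.0375 + 0.0440 + 0.0269 + 0.0101 + 0.0024 + 0.0002 = 0.1376
GRR = 5 × 0.1376 = 0.688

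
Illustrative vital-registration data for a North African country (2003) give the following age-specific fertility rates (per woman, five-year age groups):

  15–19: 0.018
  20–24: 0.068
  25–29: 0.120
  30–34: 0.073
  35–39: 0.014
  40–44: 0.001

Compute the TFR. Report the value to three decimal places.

Sum of ASFRs = 0.018 + 0.068 + 0.120 + 0.073 + 0.014 + 0.001 = 0.294
TFR = 5 × 0.294 = 1.47

1.470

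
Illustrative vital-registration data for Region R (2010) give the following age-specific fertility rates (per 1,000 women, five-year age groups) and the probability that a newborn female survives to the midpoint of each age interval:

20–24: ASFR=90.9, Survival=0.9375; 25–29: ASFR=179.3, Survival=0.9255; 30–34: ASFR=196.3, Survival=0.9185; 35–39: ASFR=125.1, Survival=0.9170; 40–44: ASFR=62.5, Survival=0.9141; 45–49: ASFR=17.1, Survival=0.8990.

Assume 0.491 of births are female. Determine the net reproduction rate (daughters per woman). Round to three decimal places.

1.519

Proportion female at birth = 0.491.
Survival-weighted fertility by age (5·fₓ·Sₓ):
  20–24: 5 × 90.9/1000 × 0.9375 = 0.42609
  25–29: 5 × 179.3/1000 × 0.9255 = 0.82971
  30–34: 5 × 196.3/1000 × 0.9185 = 0.90151
  35–39: 5 × 125.1/1000 × 0.9170 = 0.57358
  40–44: 5 × 62.5/1000 × 0.9141 = 0.28566
  45–49: 5 × 17.1/1000 × 0.8990 = 0.07686
Sum = 3.09341
NRR = 0.491 × 3.09341 = 1.51886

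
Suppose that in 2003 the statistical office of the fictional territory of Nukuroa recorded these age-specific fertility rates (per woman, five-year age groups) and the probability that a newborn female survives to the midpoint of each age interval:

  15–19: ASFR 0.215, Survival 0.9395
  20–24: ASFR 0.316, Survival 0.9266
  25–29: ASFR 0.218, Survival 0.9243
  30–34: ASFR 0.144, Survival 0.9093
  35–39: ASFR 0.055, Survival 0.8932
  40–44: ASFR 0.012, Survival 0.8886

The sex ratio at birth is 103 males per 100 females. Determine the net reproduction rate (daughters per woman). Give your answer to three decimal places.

2.185

Proportion female at birth = 100 / (100 + 103) = 0.49261.
Survival-weighted fertility by age (5·fₓ·Sₓ):
  15–19: 5 × 0.215 × 0.9395 = 1.00996
  20–24: 5 × 0.316 × 0.9266 = 1.46403
  25–29: 5 × 0.218 × 0.9243 = 1.00749
  30–34: 5 × 0.144 × 0.9093 = 0.65470
  35–39: 5 × 0.055 × 0.8932 = 0.24563
  40–44: 5 × 0.012 × 0.8886 = 0.05332
Sum = 4.43513
NRR = 0.49261 × 4.43513 = 2.18479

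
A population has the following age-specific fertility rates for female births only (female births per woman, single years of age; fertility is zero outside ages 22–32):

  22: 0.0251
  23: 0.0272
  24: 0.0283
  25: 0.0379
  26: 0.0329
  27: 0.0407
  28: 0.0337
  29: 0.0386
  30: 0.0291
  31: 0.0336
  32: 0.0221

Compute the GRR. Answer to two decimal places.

0.35

Sum of female ASFRs = 0.0251 + 0.0272 + 0.0283 + 0.0379 + 0.0329 + 0.0407 + 0.0337 + 0.0386 + 0.0291 + 0.0336 + 0.0221 = 0.3492
GRR = 0.3492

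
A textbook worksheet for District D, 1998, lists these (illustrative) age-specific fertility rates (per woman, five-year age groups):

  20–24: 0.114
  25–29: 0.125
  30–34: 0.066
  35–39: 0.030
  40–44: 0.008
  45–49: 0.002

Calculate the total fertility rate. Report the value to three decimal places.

Sum of ASFRs = 0.114 + 0.125 + 0.066 + 0.030 + 0.008 + 0.002 = 0.345
TFR = 5 × 0.345 = 1.725

1.725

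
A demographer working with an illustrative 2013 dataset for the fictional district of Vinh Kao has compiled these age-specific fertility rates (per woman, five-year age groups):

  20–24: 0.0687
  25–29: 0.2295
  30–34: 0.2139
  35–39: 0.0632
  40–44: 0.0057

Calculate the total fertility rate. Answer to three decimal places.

Sum of ASFRs = 0.0687 + 0.2295 + 0.2139 + 0.0632 + 0.0057 = 0.5810
TFR = 5 × 0.5810 = 2.905

2.905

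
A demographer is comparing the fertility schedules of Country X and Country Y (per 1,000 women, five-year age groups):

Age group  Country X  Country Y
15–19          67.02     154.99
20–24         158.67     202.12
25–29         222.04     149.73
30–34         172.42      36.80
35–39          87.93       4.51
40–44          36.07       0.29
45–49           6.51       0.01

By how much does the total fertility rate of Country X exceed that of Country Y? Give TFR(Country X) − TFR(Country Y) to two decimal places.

Country X:
  Sum of ASFRs = 67.02 + 158.67 + 222.04 + 172.42 + 87.93 + 36.07 + 6.51 = 750.66
  TFR = 5 × 750.66 / 1000 = 3.7533
Country Y:
  Sum of ASFRs = 154.99 + 202.12 + 149.73 + 36.80 + 4.51 + 0.29 + 0.01 = 548.45
  TFR = 5 × 548.45 / 1000 = 2.74225
Difference = 3.7533 − 2.74225 = 1.01105

1.01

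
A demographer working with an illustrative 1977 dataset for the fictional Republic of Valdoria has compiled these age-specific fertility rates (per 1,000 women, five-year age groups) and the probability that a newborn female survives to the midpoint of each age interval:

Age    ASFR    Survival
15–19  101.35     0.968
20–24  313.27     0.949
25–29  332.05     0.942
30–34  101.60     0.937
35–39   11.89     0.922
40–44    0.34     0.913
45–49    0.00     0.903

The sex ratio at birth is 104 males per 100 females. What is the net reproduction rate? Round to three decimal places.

Proportion female at birth = 100 / (100 + 104) = 0.49020.
Survival-weighted fertility by age (5·fₓ·Sₓ):
  15–19: 5 × 101.35/1000 × 0.968 = 0.49053
  20–24: 5 × 313.27/1000 × 0.949 = 1.48647
  25–29: 5 × 332.05/1000 × 0.942 = 1.56396
  30–34: 5 × 101.60/1000 × 0.937 = 0.47600
  35–39: 5 × 11.89/1000 × 0.922 = 0.05481
  40–44: 5 × 0.34/1000 × 0.913 = 0.00155
  45–49: 5 × 0.00/1000 × 0.903 = 0.00000
Sum = 4.07332
NRR = 0.49020 × 4.07332 = 1.99674
With NRR above 1 the population is above replacement fertility.

1.997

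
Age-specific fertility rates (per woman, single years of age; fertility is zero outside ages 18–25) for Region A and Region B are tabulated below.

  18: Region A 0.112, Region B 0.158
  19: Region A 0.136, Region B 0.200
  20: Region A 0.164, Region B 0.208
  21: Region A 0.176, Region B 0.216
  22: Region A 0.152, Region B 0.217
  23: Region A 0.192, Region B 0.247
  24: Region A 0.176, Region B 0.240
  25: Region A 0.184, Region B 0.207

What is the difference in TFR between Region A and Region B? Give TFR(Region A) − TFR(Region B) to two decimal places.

-0.40

Region A:
  Sum of ASFRs = 0.112 + 0.136 + 0.164 + 0.176 + 0.152 + 0.192 + 0.176 + 0.184 = 1.292
  TFR = 1.292
Region B:
  Sum of ASFRs = 0.158 + 0.200 + 0.208 + 0.216 + 0.217 + 0.247 + 0.240 + 0.207 = 1.693
  TFR = 1.693
Difference = 1.292 − 1.693 = -0.401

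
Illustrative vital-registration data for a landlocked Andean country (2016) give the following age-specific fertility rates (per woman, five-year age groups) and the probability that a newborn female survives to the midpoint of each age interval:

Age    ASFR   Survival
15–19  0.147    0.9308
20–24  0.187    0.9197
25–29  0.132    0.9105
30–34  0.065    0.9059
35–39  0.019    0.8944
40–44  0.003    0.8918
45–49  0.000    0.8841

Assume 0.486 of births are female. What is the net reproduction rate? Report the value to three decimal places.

Proportion female at birth = 0.486.
Per-age-group product (5 × ASFR × survival probability):
  15–19: 5 × 0.147 × 0.9308 = 0.68414
  20–24: 5 × 0.187 × 0.9197 = 0.85992
  25–29: 5 × 0.132 × 0.9105 = 0.60093
  30–34: 5 × 0.065 × 0.9059 = 0.29442
  35–39: 5 × 0.019 × 0.8944 = 0.08497
  40–44: 5 × 0.003 × 0.8918 = 0.01338
  45–49: 5 × 0.000 × 0.8841 = 0.00000
Sum = 2.53776
NRR = 0.486 × 2.53776 = 1.23335

1.233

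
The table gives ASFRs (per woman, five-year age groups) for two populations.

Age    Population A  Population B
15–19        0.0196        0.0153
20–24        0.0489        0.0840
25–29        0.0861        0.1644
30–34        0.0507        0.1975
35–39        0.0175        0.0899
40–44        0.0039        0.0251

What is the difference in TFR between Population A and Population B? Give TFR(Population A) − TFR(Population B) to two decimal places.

Population A:
  Sum of ASFRs = 0.0196 + 0.0489 + 0.0861 + 0.0507 + 0.0175 + 0.0039 = 0.2267
  TFR = 5 × 0.2267 = 1.1335
Population B:
  Sum of ASFRs = 0.0153 + 0.0840 + 0.1644 + 0.1975 + 0.0899 + 0.0251 = 0.5762
  TFR = 5 × 0.5762 = 2.881
Difference = 1.1335 − 2.881 = -1.7475

-1.75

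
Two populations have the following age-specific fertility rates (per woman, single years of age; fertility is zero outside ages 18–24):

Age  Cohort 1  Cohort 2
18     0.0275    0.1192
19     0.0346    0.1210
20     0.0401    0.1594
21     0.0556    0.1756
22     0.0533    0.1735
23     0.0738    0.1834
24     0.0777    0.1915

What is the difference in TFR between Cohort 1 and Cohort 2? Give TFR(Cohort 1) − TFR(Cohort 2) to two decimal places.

-0.76

Cohort 1:
  Sum of ASFRs = 0.0275 + 0.0346 + 0.0401 + 0.0556 + 0.0533 + 0.0738 + 0.0777 = 0.3626
  TFR = 0.3626
Cohort 2:
  Sum of ASFRs = 0.1192 + 0.1210 + 0.1594 + 0.1756 + 0.1735 + 0.1834 + 0.1915 = 1.1236
  TFR = 1.1236
Difference = 0.3626 − 1.1236 = -0.761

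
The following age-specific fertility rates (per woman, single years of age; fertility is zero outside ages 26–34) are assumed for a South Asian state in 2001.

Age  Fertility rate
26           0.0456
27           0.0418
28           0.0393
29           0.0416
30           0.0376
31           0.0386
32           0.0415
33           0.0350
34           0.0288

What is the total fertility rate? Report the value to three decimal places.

Sum of ASFRs = 0.0456 + 0.0418 + 0.0393 + 0.0416 + 0.0376 + 0.0386 + 0.0415 + 0.0350 + 0.0288 = 0.3498
TFR = 0.3498

0.350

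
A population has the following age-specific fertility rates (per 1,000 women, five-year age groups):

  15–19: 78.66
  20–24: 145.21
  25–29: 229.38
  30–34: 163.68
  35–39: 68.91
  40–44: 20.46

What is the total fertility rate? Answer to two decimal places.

3.53

Sum of ASFRs = 78.66 + 145.21 + 229.38 + 163.68 + 68.91 + 20.46 = 706.30
TFR = 5 × 706.30 / 1000 = 3.5315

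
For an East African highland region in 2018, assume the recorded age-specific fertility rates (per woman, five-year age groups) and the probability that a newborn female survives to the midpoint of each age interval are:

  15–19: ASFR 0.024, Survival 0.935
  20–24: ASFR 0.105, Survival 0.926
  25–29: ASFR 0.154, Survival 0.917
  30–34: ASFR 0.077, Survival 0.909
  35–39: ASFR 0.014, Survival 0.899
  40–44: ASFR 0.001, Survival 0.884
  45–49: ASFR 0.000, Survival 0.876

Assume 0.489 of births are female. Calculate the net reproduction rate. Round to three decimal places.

0.842

Proportion female at birth = 0.489.
Weighting each age-specific rate by interval width and survival:
  15–19: 5 × 0.024 × 0.935 = 0.11220
  20–24: 5 × 0.105 × 0.926 = 0.48615
  25–29: 5 × 0.154 × 0.917 = 0.70609
  30–34: 5 × 0.077 × 0.909 = 0.34997
  35–39: 5 × 0.014 × 0.899 = 0.06293
  40–44: 5 × 0.001 × 0.884 = 0.00442
  45–49: 5 × 0.000 × 0.876 = 0.00000
Sum = 1.72176
NRR = 0.489 × 1.72176 = 0.84194
With NRR below 1 the population is below replacement fertility.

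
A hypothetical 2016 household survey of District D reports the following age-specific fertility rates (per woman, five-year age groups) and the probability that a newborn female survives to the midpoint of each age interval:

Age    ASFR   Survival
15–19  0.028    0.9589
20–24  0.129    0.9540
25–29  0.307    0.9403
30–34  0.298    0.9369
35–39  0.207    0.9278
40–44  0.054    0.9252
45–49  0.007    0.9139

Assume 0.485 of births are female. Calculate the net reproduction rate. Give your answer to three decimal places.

Proportion female at birth = 0.485.
Each age group contributes 5 × ASFR × survival:
  15–19: 5 × 0.028 × 0.9589 = 0.13425
  20–24: 5 × 0.129 × 0.9540 = 0.61533
  25–29: 5 × 0.307 × 0.9403 = 1.44336
  30–34: 5 × 0.298 × 0.9369 = 1.39598
  35–39: 5 × 0.207 × 0.9278 = 0.96027
  40–44: 5 × 0.054 × 0.9252 = 0.24980
  45–49: 5 × 0.007 × 0.9139 = 0.03199
Sum = 4.83098
NRR = 0.485 × 4.83098 = 2.34303

2.343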